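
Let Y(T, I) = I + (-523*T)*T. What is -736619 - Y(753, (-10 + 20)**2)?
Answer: 295808988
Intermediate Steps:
Y(T, I) = I - 523*T**2
-736619 - Y(753, (-10 + 20)**2) = -736619 - ((-10 + 20)**2 - 523*753**2) = -736619 - (10**2 - 523*567009) = -736619 - (100 - 296545707) = -736619 - 1*(-296545607) = -736619 + 296545607 = 295808988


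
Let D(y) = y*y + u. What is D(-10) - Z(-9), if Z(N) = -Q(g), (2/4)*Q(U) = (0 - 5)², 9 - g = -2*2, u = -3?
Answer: 147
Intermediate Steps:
D(y) = -3 + y² (D(y) = y*y - 3 = y² - 3 = -3 + y²)
g = 13 (g = 9 - (-1)*2*2 = 9 - (-1)*4 = 9 - 1*(-4) = 9 + 4 = 13)
Q(U) = 50 (Q(U) = 2*(0 - 5)² = 2*(-5)² = 2*25 = 50)
Z(N) = -50 (Z(N) = -1*50 = -50)
D(-10) - Z(-9) = (-3 + (-10)²) - 1*(-50) = (-3 + 100) + 50 = 97 + 50 = 147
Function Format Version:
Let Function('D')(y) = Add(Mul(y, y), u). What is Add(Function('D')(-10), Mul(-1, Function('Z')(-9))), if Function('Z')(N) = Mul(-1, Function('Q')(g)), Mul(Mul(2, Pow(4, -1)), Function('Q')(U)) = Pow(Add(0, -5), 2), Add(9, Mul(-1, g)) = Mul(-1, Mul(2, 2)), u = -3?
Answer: 147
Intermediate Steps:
Function('D')(y) = Add(-3, Pow(y, 2)) (Function('D')(y) = Add(Mul(y, y), -3) = Add(Pow(y, 2), -3) = Add(-3, Pow(y, 2)))
g = 13 (g = Add(9, Mul(-1, Mul(-1, Mul(2, 2)))) = Add(9, Mul(-1, Mul(-1, 4))) = Add(9, Mul(-1, -4)) = Add(9, 4) = 13)
Function('Q')(U) = 50 (Function('Q')(U) = Mul(2, Pow(Add(0, -5), 2)) = Mul(2, Pow(-5, 2)) = Mul(2, 25) = 50)
Function('Z')(N) = -50 (Function('Z')(N) = Mul(-1, 50) = -50)
Add(Function('D')(-10), Mul(-1, Function('Z')(-9))) = Add(Add(-3, Pow(-10, 2)), Mul(-1, -50)) = Add(Add(-3, 100), 50) = Add(97, 50) = 147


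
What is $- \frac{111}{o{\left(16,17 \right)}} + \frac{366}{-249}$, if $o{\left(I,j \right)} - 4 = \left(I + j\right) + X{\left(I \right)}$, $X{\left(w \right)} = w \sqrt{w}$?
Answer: $- \frac{21535}{8383} \approx -2.5689$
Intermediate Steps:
$X{\left(w \right)} = w^{\frac{3}{2}}$
$o{\left(I,j \right)} = 4 + I + j + I^{\frac{3}{2}}$ ($o{\left(I,j \right)} = 4 + \left(\left(I + j\right) + I^{\frac{3}{2}}\right) = 4 + \left(I + j + I^{\frac{3}{2}}\right) = 4 + I + j + I^{\frac{3}{2}}$)
$- \frac{111}{o{\left(16,17 \right)}} + \frac{366}{-249} = - \frac{111}{4 + 16 + 17 + 16^{\frac{3}{2}}} + \frac{366}{-249} = - \frac{111}{4 + 16 + 17 + 64} + 366 \left(- \frac{1}{249}\right) = - \frac{111}{101} - \frac{122}{83} = - \frac{21535}{8383}$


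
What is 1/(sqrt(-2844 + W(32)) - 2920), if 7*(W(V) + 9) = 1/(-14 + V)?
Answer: -367920/1074685877 - 3*I*sqrt(5032678)/1074685877 ≈ -0.00034235 - 6.2624e-6*I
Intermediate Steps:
W(V) = -9 + 1/(7*(-14 + V))
1/(sqrt(-2844 + W(32)) - 2920) = 1/(sqrt(-2844 + (883 - 63*32)/(7*(-14 + 32))) - 2920) = 1/(sqrt(-2844 + (1/7)*(883 - 2016)/18) - 2920) = 1/(sqrt(-2844 + (1/7)*(1/18)*(-1133)) - 2920) = 1/(sqrt(-2844 - 1133/126) - 2920) = 1/(sqrt(-359477/126) - 2920) = 1/(I*sqrt(5032678)/42 - 2920) = 1/(-2920 + I*sqrt(5032678)/42)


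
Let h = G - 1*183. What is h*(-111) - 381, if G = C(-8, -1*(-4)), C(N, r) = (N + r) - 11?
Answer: 21597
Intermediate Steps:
C(N, r) = -11 + N + r
G = -15 (G = -11 - 8 - 1*(-4) = -11 - 8 + 4 = -15)
h = -198 (h = -15 - 1*183 = -15 - 183 = -198)
h*(-111) - 381 = -198*(-111) - 381 = 21978 - 381 = 21597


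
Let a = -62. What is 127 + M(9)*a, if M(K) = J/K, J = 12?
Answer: 133/3 ≈ 44.333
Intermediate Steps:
M(K) = 12/K
127 + M(9)*a = 127 + (12/9)*(-62) = 127 + (12*(⅑))*(-62) = 127 + (4/3)*(-62) = 127 - 248/3 = 133/3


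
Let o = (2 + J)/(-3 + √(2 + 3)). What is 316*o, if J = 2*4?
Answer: -2370 - 790*√5 ≈ -4136.5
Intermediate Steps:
J = 8
o = 10/(-3 + √5) (o = (2 + 8)/(-3 + √(2 + 3)) = 10/(-3 + √5) ≈ -13.090)
316*o = 316*(-15/2 - 5*√5/2) = -2370 - 790*√5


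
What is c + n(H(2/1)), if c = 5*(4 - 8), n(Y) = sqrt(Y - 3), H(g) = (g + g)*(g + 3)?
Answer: -20 + sqrt(17) ≈ -15.877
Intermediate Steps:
H(g) = 2*g*(3 + g) (H(g) = (2*g)*(3 + g) = 2*g*(3 + g))
n(Y) = sqrt(-3 + Y)
c = -20 (c = 5*(-4) = -20)
c + n(H(2/1)) = -20 + sqrt(-3 + 2*(2/1)*(3 + 2/1)) = -20 + sqrt(-3 + 2*(2*1)*(3 + 2*1)) = -20 + sqrt(-3 + 2*2*(3 + 2)) = -20 + sqrt(-3 + 2*2*5) = -20 + sqrt(-3 + 20) = -20 + sqrt(17)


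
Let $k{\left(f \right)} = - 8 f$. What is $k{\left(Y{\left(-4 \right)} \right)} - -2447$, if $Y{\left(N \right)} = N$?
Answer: $2479$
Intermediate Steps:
$k{\left(Y{\left(-4 \right)} \right)} - -2447 = \left(-8\right) \left(-4\right) - -2447 = 32 + 2447 = 2479$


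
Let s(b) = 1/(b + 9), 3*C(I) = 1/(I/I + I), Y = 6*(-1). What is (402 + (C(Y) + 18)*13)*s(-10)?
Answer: -9527/15 ≈ -635.13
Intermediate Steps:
Y = -6
C(I) = 1/(3*(1 + I)) (C(I) = 1/(3*(I/I + I)) = 1/(3*(1 + I)))
s(b) = 1/(9 + b)
(402 + (C(Y) + 18)*13)*s(-10) = (402 + (1/(3*(1 - 6)) + 18)*13)/(9 - 10) = (402 + ((⅓)/(-5) + 18)*13)/(-1) = (402 + ((⅓)*(-⅕) + 18)*13)*(-1) = (402 + (-1/15 + 18)*13)*(-1) = (402 + (269/15)*13)*(-1) = (402 + 3497/15)*(-1) = (9527/15)*(-1) = -9527/15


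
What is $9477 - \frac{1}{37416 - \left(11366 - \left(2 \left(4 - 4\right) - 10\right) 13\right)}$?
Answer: $\frac{245643839}{25920} \approx 9477.0$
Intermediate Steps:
$9477 - \frac{1}{37416 - \left(11366 - \left(2 \left(4 - 4\right) - 10\right) 13\right)} = 9477 - \frac{1}{37416 - \left(11366 - \left(2 \cdot 0 - 10\right) 13\right)} = 9477 - \frac{1}{37416 - \left(11366 - \left(0 - 10\right) 13\right)} = 9477 - \frac{1}{37416 - 11496} = 9477 - \frac{1}{25920} = \frac{245643839}{25920}$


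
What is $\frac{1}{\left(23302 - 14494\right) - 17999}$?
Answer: $- \frac{1}{9191} \approx -0.0001088$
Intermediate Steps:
$\frac{1}{\left(23302 - 14494\right) - 17999} = \frac{1}{8808 - 17999} = \frac{1}{-9191} = - \frac{1}{9191}$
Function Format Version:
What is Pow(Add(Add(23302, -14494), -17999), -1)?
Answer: Rational(-1, 9191) ≈ -0.00010880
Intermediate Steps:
Pow(Add(Add(23302, -14494), -17999), -1) = Pow(Add(8808, -17999), -1) = Pow(-9191, -1) = Rational(-1, 9191)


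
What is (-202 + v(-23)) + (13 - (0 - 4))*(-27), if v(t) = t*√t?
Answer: -661 - 23*I*√23 ≈ -661.0 - 110.3*I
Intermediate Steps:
v(t) = t^(3/2)
(-202 + v(-23)) + (13 - (0 - 4))*(-27) = (-202 + (-23)^(3/2)) + (13 - (0 - 4))*(-27) = (-202 - 23*I*√23) + (13 - 1*(-4))*(-27) = (-202 - 23*I*√23) + (13 + 4)*(-27) = (-202 - 23*I*√23) + 17*(-27) = (-202 - 23*I*√23) - 459 = -661 - 23*I*√23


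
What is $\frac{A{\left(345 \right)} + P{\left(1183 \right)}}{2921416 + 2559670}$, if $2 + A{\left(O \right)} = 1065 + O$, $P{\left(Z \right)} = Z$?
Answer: $\frac{2591}{5481086} \approx 0.00047272$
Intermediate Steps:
$A{\left(O \right)} = 1063 + O$ ($A{\left(O \right)} = -2 + \left(1065 + O\right) = 1063 + O$)
$\frac{A{\left(345 \right)} + P{\left(1183 \right)}}{2921416 + 2559670} = \frac{\left(1063 + 345\right) + 1183}{2921416 + 2559670} = \frac{1408 + 1183}{5481086} = 2591 \cdot \frac{1}{5481086} = \frac{2591}{5481086}$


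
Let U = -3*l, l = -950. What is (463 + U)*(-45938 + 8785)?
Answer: -123087889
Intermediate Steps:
U = 2850 (U = -3*(-950) = 2850)
(463 + U)*(-45938 + 8785) = (463 + 2850)*(-45938 + 8785) = 3313*(-37153) = -123087889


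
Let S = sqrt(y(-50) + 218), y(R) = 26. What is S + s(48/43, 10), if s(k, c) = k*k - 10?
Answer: -16186/1849 + 2*sqrt(61) ≈ 6.8666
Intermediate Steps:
s(k, c) = -10 + k**2 (s(k, c) = k**2 - 10 = -10 + k**2)
S = 2*sqrt(61) (S = sqrt(26 + 218) = sqrt(244) = 2*sqrt(61) ≈ 15.620)
S + s(48/43, 10) = 2*sqrt(61) + (-10 + (48/43)**2) = 2*sqrt(61) + (-10 + 2304/1849) = 2*sqrt(61) - 16186/1849 = -16186/1849 + 2*sqrt(61)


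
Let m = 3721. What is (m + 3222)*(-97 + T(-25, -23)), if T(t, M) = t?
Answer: -847046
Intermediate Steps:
(m + 3222)*(-97 + T(-25, -23)) = (3721 + 3222)*(-97 - 25) = 6943*(-122) = -847046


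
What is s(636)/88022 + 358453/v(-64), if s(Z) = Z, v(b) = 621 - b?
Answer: 15776092813/30147535 ≈ 523.30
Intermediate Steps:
s(636)/88022 + 358453/v(-64) = 636/88022 + 358453/(621 - 1*(-64)) = 636*(1/88022) + 358453/(621 + 64) = 318/44011 + 358453/685 = 15776092813/30147535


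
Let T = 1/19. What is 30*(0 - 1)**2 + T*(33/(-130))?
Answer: 74067/2470 ≈ 29.987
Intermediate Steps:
T = 1/19 ≈ 0.052632
30*(0 - 1)**2 + T*(33/(-130)) = 30*(0 - 1)**2 + (33/(-130))/19 = 30*(-1)**2 + (33*(-1/130))/19 = 30*1 + (1/19)*(-33/130) = 30 - 33/2470 = 74067/2470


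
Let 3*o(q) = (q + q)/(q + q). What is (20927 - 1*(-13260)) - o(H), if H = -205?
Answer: 102560/3 ≈ 34187.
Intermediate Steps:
o(q) = ⅓ (o(q) = ((q + q)/(q + q))/3 = ((2*q)/((2*q)))/3 = ((2*q)*(1/(2*q)))/3 = (⅓)*1 = ⅓)
(20927 - 1*(-13260)) - o(H) = (20927 - 1*(-13260)) - 1*⅓ = (20927 + 13260) - ⅓ = 34187 - ⅓ = 102560/3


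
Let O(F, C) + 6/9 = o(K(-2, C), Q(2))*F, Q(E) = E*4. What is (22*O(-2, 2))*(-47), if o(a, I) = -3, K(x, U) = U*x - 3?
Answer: -16544/3 ≈ -5514.7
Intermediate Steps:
K(x, U) = -3 + U*x
Q(E) = 4*E
O(F, C) = -2/3 - 3*F
(22*O(-2, 2))*(-47) = (22*(-2/3 - 3*(-2)))*(-47) = (22*(-2/3 + 6))*(-47) = (22*(16/3))*(-47) = (352/3)*(-47) = -16544/3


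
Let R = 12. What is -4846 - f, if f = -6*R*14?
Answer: -3838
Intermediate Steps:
f = -1008 (f = -6*12*14 = -72*14 = -1008)
-4846 - f = -4846 - 1*(-1008) = -4846 + 1008 = -3838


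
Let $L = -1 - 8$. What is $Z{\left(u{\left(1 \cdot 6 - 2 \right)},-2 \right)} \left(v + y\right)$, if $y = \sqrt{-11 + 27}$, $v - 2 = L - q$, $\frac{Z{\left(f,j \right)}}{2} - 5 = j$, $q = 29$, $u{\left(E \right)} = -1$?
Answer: $-192$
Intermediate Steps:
$L = -9$ ($L = -1 - 8 = -9$)
$Z{\left(f,j \right)} = 10 + 2 j$
$v = -36$ ($v = 2 - 38 = -36$)
$y = 4$ ($y = \sqrt{16} = 4$)
$Z{\left(u{\left(1 \cdot 6 - 2 \right)},-2 \right)} \left(v + y\right) = \left(10 + 2 \left(-2\right)\right) \left(-36 + 4\right) = \left(10 - 4\right) \left(-32\right) = 6 \left(-32\right) = -192$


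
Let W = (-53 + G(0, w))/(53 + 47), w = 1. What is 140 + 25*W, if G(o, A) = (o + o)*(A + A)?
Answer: 507/4 ≈ 126.75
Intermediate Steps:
G(o, A) = 4*A*o (G(o, A) = (2*o)*(2*A) = 4*A*o)
W = -53/100 (W = (-53 + 4*1*0)/(53 + 47) = (-53 + 0)/100 = -53*1/100 = -53/100 ≈ -0.53000)
140 + 25*W = 140 + 25*(-53/100) = 140 - 53/4 = 507/4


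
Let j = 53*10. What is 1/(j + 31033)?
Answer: 1/31563 ≈ 3.1683e-5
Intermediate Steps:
j = 530
1/(j + 31033) = 1/(530 + 31033) = 1/31563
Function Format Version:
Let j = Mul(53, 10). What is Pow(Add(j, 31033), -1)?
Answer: Rational(1, 31563) ≈ 3.1683e-5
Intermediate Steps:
j = 530
Pow(Add(j, 31033), -1) = Pow(Add(530, 31033), -1) = Pow(31563, -1) = Rational(1, 31563)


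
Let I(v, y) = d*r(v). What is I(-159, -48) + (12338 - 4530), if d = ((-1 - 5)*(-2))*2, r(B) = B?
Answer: 3992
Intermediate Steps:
d = 24 (d = -6*(-2)*2 = 12*2 = 24)
I(v, y) = 24*v
I(-159, -48) + (12338 - 4530) = 24*(-159) + (12338 - 4530) = -3816 + 7808 = 3992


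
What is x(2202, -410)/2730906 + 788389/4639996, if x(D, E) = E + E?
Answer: 1074605726857/6335696458188 ≈ 0.16961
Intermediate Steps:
x(D, E) = 2*E
x(2202, -410)/2730906 + 788389/4639996 = (2*(-410))/2730906 + 788389/4639996 = -820*1/2730906 + 788389*(1/4639996) = -410/1365453 + 788389/4639996 = 1074605726857/6335696458188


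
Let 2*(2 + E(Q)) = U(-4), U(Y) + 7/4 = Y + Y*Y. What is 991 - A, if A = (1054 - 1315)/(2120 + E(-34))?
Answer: 16834223/16985 ≈ 991.12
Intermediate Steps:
U(Y) = -7/4 + Y + Y² (U(Y) = -7/4 + (Y + Y*Y) = -7/4 + (Y + Y²) = -7/4 + Y + Y²)
E(Q) = 25/8 (E(Q) = -2 + (-7/4 - 4 + (-4)²)/2 = -2 + (-7/4 - 4 + 16)/2 = -2 + (½)*(41/4) = -2 + 41/8 = 25/8)
A = -2088/16985 (A = (1054 - 1315)/(2120 + 25/8) = -261/16985/8 = -261*8/16985 = -2088/16985 ≈ -0.12293)
991 - A = 991 - 1*(-2088/16985) = 991 + 2088/16985 = 16834223/16985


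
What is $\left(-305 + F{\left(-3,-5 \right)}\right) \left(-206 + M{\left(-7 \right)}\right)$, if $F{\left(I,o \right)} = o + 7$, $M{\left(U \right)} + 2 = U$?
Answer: $65145$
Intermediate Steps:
$M{\left(U \right)} = -2 + U$
$F{\left(I,o \right)} = 7 + o$
$\left(-305 + F{\left(-3,-5 \right)}\right) \left(-206 + M{\left(-7 \right)}\right) = \left(-305 + \left(7 - 5\right)\right) \left(-206 - 9\right) = \left(-305 + 2\right) \left(-206 - 9\right) = \left(-303\right) \left(-215\right) = 65145$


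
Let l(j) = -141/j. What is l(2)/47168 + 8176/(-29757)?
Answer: -110783839/401022336 ≈ -0.27625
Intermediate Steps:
l(2)/47168 + 8176/(-29757) = -141/2/47168 + 8176/(-29757) = -141*½*(1/47168) + 8176*(-1/29757) = -141/2*1/47168 - 1168/4251 = -141/94336 - 1168/4251 = -110783839/401022336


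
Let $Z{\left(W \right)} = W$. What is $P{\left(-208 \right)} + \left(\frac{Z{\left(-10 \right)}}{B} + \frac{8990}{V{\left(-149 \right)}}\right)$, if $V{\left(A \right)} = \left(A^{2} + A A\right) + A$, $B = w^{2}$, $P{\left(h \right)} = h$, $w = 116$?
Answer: $- \frac{61868446817}{297734184} \approx -207.8$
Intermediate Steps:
$B = 13456$ ($B = 116^{2} = 13456$)
$V{\left(A \right)} = A + 2 A^{2}$ ($V{\left(A \right)} = \left(A^{2} + A^{2}\right) + A = 2 A^{2} + A = A + 2 A^{2}$)
$P{\left(-208 \right)} + \left(\frac{Z{\left(-10 \right)}}{B} + \frac{8990}{V{\left(-149 \right)}}\right) = -208 + \left(- \frac{10}{13456} + \frac{8990}{\left(-149\right) \left(1 + 2 \left(-149\right)\right)}\right) = -208 + \left(\left(-10\right) \frac{1}{13456} + \frac{8990}{\left(-149\right) \left(1 - 298\right)}\right) = -208 - \left(\frac{5}{6728} - \frac{8990}{\left(-149\right) \left(-297\right)}\right) = -208 - \left(\frac{5}{6728} - \frac{8990}{44253}\right) = -208 + \left(- \frac{5}{6728} + 8990 \cdot \frac{1}{44253}\right) = -208 + \left(- \frac{5}{6728} + \frac{8990}{44253}\right) = -208 + \frac{60263455}{297734184} = - \frac{61868446817}{297734184}$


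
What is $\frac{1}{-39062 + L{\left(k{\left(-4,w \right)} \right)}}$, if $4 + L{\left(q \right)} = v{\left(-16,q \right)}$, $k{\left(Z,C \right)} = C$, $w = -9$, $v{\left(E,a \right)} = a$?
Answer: $- \frac{1}{39075} \approx -2.5592 \cdot 10^{-5}$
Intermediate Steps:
$L{\left(q \right)} = -4 + q$
$\frac{1}{-39062 + L{\left(k{\left(-4,w \right)} \right)}} = \frac{1}{-39062 - 13} = \frac{1}{-39075} = - \frac{1}{39075}$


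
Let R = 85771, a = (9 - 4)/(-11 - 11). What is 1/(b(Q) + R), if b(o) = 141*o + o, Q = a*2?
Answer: 11/942771 ≈ 1.1668e-5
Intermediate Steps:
a = -5/22 (a = 5/(-22) = 5*(-1/22) = -5/22 ≈ -0.22727)
Q = -5/11 (Q = -5/22*2 = -5/11 ≈ -0.45455)
b(o) = 142*o
1/(b(Q) + R) = 1/(142*(-5/11) + 85771) = 1/(-710/11 + 85771) = 1/(942771/11) = 11/942771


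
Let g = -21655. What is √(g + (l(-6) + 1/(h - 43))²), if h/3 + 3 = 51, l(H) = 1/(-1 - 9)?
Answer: I*√22090257219/1010 ≈ 147.16*I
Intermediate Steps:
l(H) = -⅒ (l(H) = 1/(-10) = -⅒)
h = 144 (h = -9 + 3*51 = -9 + 153 = 144)
√(g + (l(-6) + 1/(h - 43))²) = √(-21655 + (-⅒ + 1/(144 - 43))²) = √(-21655 + (-⅒ + 1/101)²) = √(-21655 + (-91/1010)²) = √(-21655 + 8281/1020100) = √(-22090257219/1020100) = I*√22090257219/1010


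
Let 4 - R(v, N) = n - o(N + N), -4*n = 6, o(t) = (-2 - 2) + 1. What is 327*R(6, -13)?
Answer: 1635/2 ≈ 817.50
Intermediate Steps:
o(t) = -3 (o(t) = -4 + 1 = -3)
n = -3/2 (n = -¼*6 = -3/2 ≈ -1.5000)
R(v, N) = 5/2 (R(v, N) = 4 - (-3/2 - 1*(-3)) = 4 - (-3/2 + 3) = 4 - 1*3/2 = 4 - 3/2 = 5/2)
327*R(6, -13) = 327*(5/2) = 1635/2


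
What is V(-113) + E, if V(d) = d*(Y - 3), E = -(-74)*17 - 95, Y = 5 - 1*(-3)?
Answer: 598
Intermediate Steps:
Y = 8 (Y = 5 + 3 = 8)
E = 1163 (E = -37*(-34) - 95 = 1258 - 95 = 1163)
V(d) = 5*d (V(d) = d*(8 - 3) = d*5 = 5*d)
V(-113) + E = 5*(-113) + 1163 = -565 + 1163 = 598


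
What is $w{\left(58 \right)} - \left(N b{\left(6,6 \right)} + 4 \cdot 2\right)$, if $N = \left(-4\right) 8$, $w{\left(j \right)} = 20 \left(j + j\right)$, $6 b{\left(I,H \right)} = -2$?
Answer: $\frac{6904}{3} \approx 2301.3$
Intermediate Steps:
$b{\left(I,H \right)} = - \frac{1}{3}$ ($b{\left(I,H \right)} = \frac{1}{6} \left(-2\right) = - \frac{1}{3}$)
$w{\left(j \right)} = 40 j$ ($w{\left(j \right)} = 20 \cdot 2 j = 40 j$)
$N = -32$
$w{\left(58 \right)} - \left(N b{\left(6,6 \right)} + 4 \cdot 2\right) = 40 \cdot 58 - \left(\left(-32\right) \left(- \frac{1}{3}\right) + 4 \cdot 2\right) = 2320 - \left(\frac{32}{3} + 8\right) = 2320 - \frac{56}{3} = \frac{6904}{3}$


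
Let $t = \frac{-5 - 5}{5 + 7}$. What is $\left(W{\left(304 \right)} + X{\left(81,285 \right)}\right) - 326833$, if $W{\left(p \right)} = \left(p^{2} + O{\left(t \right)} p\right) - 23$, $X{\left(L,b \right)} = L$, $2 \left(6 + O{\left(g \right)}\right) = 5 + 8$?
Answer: $-234207$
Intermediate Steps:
$t = - \frac{5}{6}$ ($t = - \frac{10}{12} = \left(-10\right) \frac{1}{12} = - \frac{5}{6} \approx -0.83333$)
$O{\left(g \right)} = \frac{1}{2}$ ($O{\left(g \right)} = -6 + \frac{5 + 8}{2} = -6 + \frac{1}{2} \cdot 13 = -6 + \frac{13}{2} = \frac{1}{2}$)
$W{\left(p \right)} = -23 + p^{2} + \frac{p}{2}$ ($W{\left(p \right)} = \left(p^{2} + \frac{p}{2}\right) - 23 = -23 + p^{2} + \frac{p}{2}$)
$\left(W{\left(304 \right)} + X{\left(81,285 \right)}\right) - 326833 = \left(\left(-23 + 304^{2} + \frac{1}{2} \cdot 304\right) + 81\right) - 326833 = \left(\left(-23 + 92416 + 152\right) + 81\right) - 326833 = \left(92545 + 81\right) - 326833 = 92626 - 326833 = -234207$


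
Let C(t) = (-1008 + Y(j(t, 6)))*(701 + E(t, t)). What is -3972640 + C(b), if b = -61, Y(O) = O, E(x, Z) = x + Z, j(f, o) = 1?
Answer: -4555693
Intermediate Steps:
E(x, Z) = Z + x
C(t) = -705907 - 2014*t (C(t) = (-1008 + 1)*(701 + (t + t)) = -1007*(701 + 2*t) = -705907 - 2014*t)
-3972640 + C(b) = -3972640 + (-705907 - 2014*(-61)) = -3972640 + (-705907 + 122854) = -3972640 - 583053 = -4555693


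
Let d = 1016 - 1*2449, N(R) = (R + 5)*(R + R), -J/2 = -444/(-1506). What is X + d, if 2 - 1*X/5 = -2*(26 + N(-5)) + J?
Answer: -291173/251 ≈ -1160.1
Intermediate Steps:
J = -148/251 (J = -(-888)/(-1506) = -(-888)*(-1)/1506 = -2*74/251 = -148/251 ≈ -0.58964)
N(R) = 2*R*(5 + R) (N(R) = (5 + R)*(2*R) = 2*R*(5 + R))
d = -1433 (d = 1016 - 2449 = -1433)
X = 68510/251 (X = 10 - 5*(-2*(26 + 2*(-5)*(5 - 5)) - 148/251) = 10 - 5*(-2*(26 + 2*(-5)*0) - 148/251) = 10 - 5*(-2*(26 + 0) - 148/251) = 10 - 5*(-2*26 - 148/251) = 10 - 5*(-52 - 148/251) = 10 - 5*(-13200/251) = 10 + 66000/251 = 68510/251 ≈ 272.95)
X + d = 68510/251 - 1433 = -291173/251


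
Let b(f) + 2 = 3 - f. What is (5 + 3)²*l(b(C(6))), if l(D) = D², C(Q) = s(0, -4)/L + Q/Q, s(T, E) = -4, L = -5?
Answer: 1024/25 ≈ 40.960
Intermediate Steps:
C(Q) = 9/5 (C(Q) = -4/(-5) + Q/Q = -4*(-⅕) + 1 = ⅘ + 1 = 9/5)
b(f) = 1 - f (b(f) = -2 + (3 - f) = 1 - f)
(5 + 3)²*l(b(C(6))) = (5 + 3)²*(1 - 1*9/5)² = 8²*(1 - 9/5)² = 64*(-⅘)² = 64*(16/25) = 1024/25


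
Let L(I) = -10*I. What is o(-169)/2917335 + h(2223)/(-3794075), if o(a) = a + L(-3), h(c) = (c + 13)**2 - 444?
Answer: -2917004041969/2213717558025 ≈ -1.3177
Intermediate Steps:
h(c) = -444 + (13 + c)**2 (h(c) = (13 + c)**2 - 444 = -444 + (13 + c)**2)
o(a) = 30 + a (o(a) = a - 10*(-3) = a + 30 = 30 + a)
o(-169)/2917335 + h(2223)/(-3794075) = (30 - 169)/2917335 + (-444 + (13 + 2223)**2)/(-3794075) = -139*1/2917335 + (-444 + 2236**2)*(-1/3794075) = -139/2917335 + (-444 + 4999696)*(-1/3794075) = -139/2917335 + 4999252*(-1/3794075) = -139/2917335 - 4999252/3794075 = -2917004041969/2213717558025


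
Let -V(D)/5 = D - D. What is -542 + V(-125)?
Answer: -542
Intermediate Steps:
V(D) = 0 (V(D) = -5*(D - D) = -5*0 = 0)
-542 + V(-125) = -542 + 0 = -542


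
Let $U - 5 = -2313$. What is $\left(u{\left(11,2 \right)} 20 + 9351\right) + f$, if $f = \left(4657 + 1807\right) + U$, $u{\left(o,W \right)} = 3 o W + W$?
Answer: $14867$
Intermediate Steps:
$U = -2308$ ($U = 5 - 2313 = -2308$)
$u{\left(o,W \right)} = W + 3 W o$ ($u{\left(o,W \right)} = 3 W o + W = W + 3 W o$)
$f = 4156$ ($f = \left(4657 + 1807\right) - 2308 = 6464 - 2308 = 4156$)
$\left(u{\left(11,2 \right)} 20 + 9351\right) + f = \left(2 \left(1 + 3 \cdot 11\right) 20 + 9351\right) + 4156 = \left(2 \left(1 + 33\right) 20 + 9351\right) + 4156 = \left(2 \cdot 34 \cdot 20 + 9351\right) + 4156 = \left(68 \cdot 20 + 9351\right) + 4156 = \left(1360 + 9351\right) + 4156 = 10711 + 4156 = 14867$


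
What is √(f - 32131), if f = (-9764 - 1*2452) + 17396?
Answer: I*√26951 ≈ 164.17*I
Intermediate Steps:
f = 5180 (f = (-9764 - 2452) + 17396 = -12216 + 17396 = 5180)
√(f - 32131) = √(5180 - 32131) = √(-26951) = I*√26951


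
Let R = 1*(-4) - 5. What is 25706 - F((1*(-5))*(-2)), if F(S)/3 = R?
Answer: 25733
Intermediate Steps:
R = -9 (R = -4 - 5 = -9)
F(S) = -27 (F(S) = 3*(-9) = -27)
25706 - F((1*(-5))*(-2)) = 25706 - 1*(-27) = 25706 + 27 = 25733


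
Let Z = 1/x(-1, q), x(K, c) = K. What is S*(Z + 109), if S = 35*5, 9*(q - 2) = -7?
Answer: 18900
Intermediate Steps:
q = 11/9 (q = 2 + (⅑)*(-7) = 2 - 7/9 = 11/9 ≈ 1.2222)
Z = -1 (Z = 1/(-1) = -1)
S = 175
S*(Z + 109) = 175*(-1 + 109) = 175*108 = 18900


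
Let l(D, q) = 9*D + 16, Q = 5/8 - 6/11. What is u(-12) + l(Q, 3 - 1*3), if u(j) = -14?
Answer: 239/88 ≈ 2.7159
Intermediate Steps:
Q = 7/88 (Q = 5*(⅛) - 6*1/11 = 5/8 - 6/11 = 7/88 ≈ 0.079545)
l(D, q) = 16 + 9*D
u(-12) + l(Q, 3 - 1*3) = -14 + (16 + 9*(7/88)) = -14 + (16 + 63/88) = -14 + 1471/88 = 239/88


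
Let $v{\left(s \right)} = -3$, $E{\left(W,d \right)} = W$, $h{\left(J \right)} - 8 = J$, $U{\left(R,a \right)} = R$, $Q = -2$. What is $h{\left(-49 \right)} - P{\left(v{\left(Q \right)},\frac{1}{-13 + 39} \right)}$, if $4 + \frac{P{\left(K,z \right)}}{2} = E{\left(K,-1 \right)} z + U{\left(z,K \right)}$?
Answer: $- \frac{427}{13} \approx -32.846$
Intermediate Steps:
$h{\left(J \right)} = 8 + J$
$P{\left(K,z \right)} = -8 + 2 z + 2 K z$ ($P{\left(K,z \right)} = -8 + 2 \left(K z + z\right) = -8 + 2 \left(z + K z\right) = -8 + \left(2 z + 2 K z\right) = -8 + 2 z + 2 K z$)
$h{\left(-49 \right)} - P{\left(v{\left(Q \right)},\frac{1}{-13 + 39} \right)} = \left(8 - 49\right) - \left(-8 + \frac{2}{-13 + 39} + 2 \left(-3\right) \frac{1}{-13 + 39}\right) = -41 - \left(-8 + \frac{2}{26} + 2 \left(-3\right) \frac{1}{26}\right) = -41 - \left(-8 + 2 \cdot \frac{1}{26} + 2 \left(-3\right) \frac{1}{26}\right) = -41 - \left(-8 + \frac{1}{13} - \frac{3}{13}\right) = -41 - - \frac{106}{13} = -41 + \frac{106}{13} = - \frac{427}{13}$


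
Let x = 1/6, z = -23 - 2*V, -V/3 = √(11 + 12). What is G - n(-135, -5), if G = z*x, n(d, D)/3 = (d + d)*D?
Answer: -24323/6 + √23 ≈ -4049.0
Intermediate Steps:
n(d, D) = 6*D*d (n(d, D) = 3*((d + d)*D) = 3*((2*d)*D) = 3*(2*D*d) = 6*D*d)
V = -3*√23 (V = -3*√(11 + 12) = -3*√23 ≈ -14.387)
z = -23 + 6*√23 (z = -23 - (-6)*√23 = -23 + 6*√23 ≈ 5.7750)
x = ⅙ ≈ 0.16667
G = -23/6 + √23 (G = (-23 + 6*√23)*(⅙) = -23/6 + √23 ≈ 0.96250)
G - n(-135, -5) = (-23/6 + √23) - 6*(-5)*(-135) = (-23/6 + √23) - 1*4050 = (-23/6 + √23) - 4050 = -24323/6 + √23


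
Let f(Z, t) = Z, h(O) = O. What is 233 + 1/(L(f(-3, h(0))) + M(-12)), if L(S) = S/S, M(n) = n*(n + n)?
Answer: 67338/289 ≈ 233.00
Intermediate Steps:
M(n) = 2*n² (M(n) = n*(2*n) = 2*n²)
L(S) = 1
233 + 1/(L(f(-3, h(0))) + M(-12)) = 233 + 1/(1 + 2*(-12)²) = 233 + 1/(1 + 2*144) = 233 + 1/(1 + 288) = 233 + 1/289 = 67338/289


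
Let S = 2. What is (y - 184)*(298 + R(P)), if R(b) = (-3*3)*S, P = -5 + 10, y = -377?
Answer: -157080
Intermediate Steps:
P = 5
R(b) = -18 (R(b) = -3*3*2 = -9*2 = -18)
(y - 184)*(298 + R(P)) = (-377 - 184)*(298 - 18) = -561*280 = -157080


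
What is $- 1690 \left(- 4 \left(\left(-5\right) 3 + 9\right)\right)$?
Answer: $-40560$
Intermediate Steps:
$- 1690 \left(- 4 \left(\left(-5\right) 3 + 9\right)\right) = - 1690 \left(- 4 \left(-15 + 9\right)\right) = - 1690 \left(\left(-4\right) \left(-6\right)\right) = \left(-1690\right) 24 = -40560$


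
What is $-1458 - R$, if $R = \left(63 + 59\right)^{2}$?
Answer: $-16342$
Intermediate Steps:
$R = 14884$ ($R = 122^{2} = 14884$)
$-1458 - R = -1458 - 14884 = -16342$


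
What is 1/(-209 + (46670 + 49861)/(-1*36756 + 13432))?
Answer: -23324/4971247 ≈ -0.0046918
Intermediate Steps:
1/(-209 + (46670 + 49861)/(-1*36756 + 13432)) = 1/(-209 + 96531/(-36756 + 13432)) = 1/(-209 + 96531/(-23324)) = 1/(-209 + 96531*(-1/23324)) = 1/(-209 - 96531/23324) = 1/(-4971247/23324) = -23324/4971247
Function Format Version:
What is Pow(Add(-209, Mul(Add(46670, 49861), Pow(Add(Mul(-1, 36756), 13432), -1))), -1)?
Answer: Rational(-23324, 4971247) ≈ -0.0046918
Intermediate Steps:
Pow(Add(-209, Mul(Add(46670, 49861), Pow(Add(Mul(-1, 36756), 13432), -1))), -1) = Pow(Add(-209, Mul(96531, Pow(Add(-36756, 13432), -1))), -1) = Pow(Add(-209, Mul(96531, Pow(-23324, -1))), -1) = Pow(Add(-209, Mul(96531, Rational(-1, 23324))), -1) = Pow(Add(-209, Rational(-96531, 23324)), -1) = Pow(Rational(-4971247, 23324), -1) = Rational(-23324, 4971247)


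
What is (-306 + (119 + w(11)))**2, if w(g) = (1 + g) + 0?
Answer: 30625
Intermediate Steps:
w(g) = 1 + g
(-306 + (119 + w(11)))**2 = (-306 + (119 + (1 + 11)))**2 = (-306 + (119 + 12))**2 = (-306 + 131)**2 = (-175)**2 = 30625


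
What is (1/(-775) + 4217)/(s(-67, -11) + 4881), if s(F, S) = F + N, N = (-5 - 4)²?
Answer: 3268174/3793625 ≈ 0.86149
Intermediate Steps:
N = 81 (N = (-9)² = 81)
s(F, S) = 81 + F (s(F, S) = F + 81 = 81 + F)
(1/(-775) + 4217)/(s(-67, -11) + 4881) = (1/(-775) + 4217)/((81 - 67) + 4881) = (-1/775 + 4217)/(14 + 4881) = (3268174/775)/4895 = (3268174/775)*(1/4895) = 3268174/3793625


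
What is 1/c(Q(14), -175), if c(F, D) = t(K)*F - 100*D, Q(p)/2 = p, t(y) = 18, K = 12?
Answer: 1/18004 ≈ 5.5543e-5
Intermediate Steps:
Q(p) = 2*p
c(F, D) = -100*D + 18*F (c(F, D) = 18*F - 100*D = -100*D + 18*F)
1/c(Q(14), -175) = 1/(-100*(-175) + 18*(2*14)) = 1/(17500 + 18*28) = 1/(17500 + 504) = 1/18004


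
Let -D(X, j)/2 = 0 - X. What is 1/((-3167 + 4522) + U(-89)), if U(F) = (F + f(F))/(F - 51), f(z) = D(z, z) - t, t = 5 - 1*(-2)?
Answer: 70/94987 ≈ 0.00073694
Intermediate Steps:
D(X, j) = 2*X (D(X, j) = -2*(0 - X) = -(-2)*X = 2*X)
t = 7 (t = 5 + 2 = 7)
f(z) = -7 + 2*z (f(z) = 2*z - 1*7 = 2*z - 7 = -7 + 2*z)
U(F) = (-7 + 3*F)/(-51 + F) (U(F) = (F + (-7 + 2*F))/(F - 51) = (-7 + 3*F)/(-51 + F))
1/((-3167 + 4522) + U(-89)) = 1/((-3167 + 4522) + (-7 + 3*(-89))/(-51 - 89)) = 1/(1355 + (-7 - 267)/(-140)) = 1/(1355 - 1/140*(-274)) = 1/(1355 + 137/70) = 1/(94987/70) = 70/94987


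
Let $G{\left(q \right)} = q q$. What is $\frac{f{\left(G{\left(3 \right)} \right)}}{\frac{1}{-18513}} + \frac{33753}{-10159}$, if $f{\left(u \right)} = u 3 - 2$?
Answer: $- \frac{4701872928}{10159} \approx -4.6283 \cdot 10^{5}$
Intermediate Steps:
$G{\left(q \right)} = q^{2}$
$f{\left(u \right)} = -2 + 3 u$ ($f{\left(u \right)} = 3 u - 2 = -2 + 3 u$)
$\frac{f{\left(G{\left(3 \right)} \right)}}{\frac{1}{-18513}} + \frac{33753}{-10159} = \frac{-2 + 3 \cdot 3^{2}}{\frac{1}{-18513}} + \frac{33753}{-10159} = \frac{-2 + 3 \cdot 9}{- \frac{1}{18513}} + 33753 \left(- \frac{1}{10159}\right) = \left(-2 + 27\right) \left(-18513\right) - \frac{33753}{10159} = 25 \left(-18513\right) - \frac{33753}{10159} = -462825 - \frac{33753}{10159} = - \frac{4701872928}{10159}$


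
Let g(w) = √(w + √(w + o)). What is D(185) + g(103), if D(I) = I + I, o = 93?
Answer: 370 + 3*√13 ≈ 380.82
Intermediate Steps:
D(I) = 2*I
g(w) = √(w + √(93 + w)) (g(w) = √(w + √(w + 93)) = √(w + √(93 + w)))
D(185) + g(103) = 2*185 + √(103 + √(93 + 103)) = 370 + √(103 + √196) = 370 + √(103 + 14) = 370 + √117 = 370 + 3*√13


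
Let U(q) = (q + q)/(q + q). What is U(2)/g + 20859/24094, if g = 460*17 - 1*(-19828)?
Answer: 288366863/333075456 ≈ 0.86577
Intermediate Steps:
g = 27648 (g = 7820 + 19828 = 27648)
U(q) = 1 (U(q) = (2*q)/((2*q)) = (2*q)*(1/(2*q)) = 1)
U(2)/g + 20859/24094 = 1/27648 + 20859/24094 = 288366863/333075456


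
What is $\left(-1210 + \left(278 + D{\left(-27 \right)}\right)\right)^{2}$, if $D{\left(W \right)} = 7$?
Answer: $855625$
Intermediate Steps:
$\left(-1210 + \left(278 + D{\left(-27 \right)}\right)\right)^{2} = \left(-1210 + \left(278 + 7\right)\right)^{2} = \left(-1210 + 285\right)^{2} = \left(-925\right)^{2} = 855625$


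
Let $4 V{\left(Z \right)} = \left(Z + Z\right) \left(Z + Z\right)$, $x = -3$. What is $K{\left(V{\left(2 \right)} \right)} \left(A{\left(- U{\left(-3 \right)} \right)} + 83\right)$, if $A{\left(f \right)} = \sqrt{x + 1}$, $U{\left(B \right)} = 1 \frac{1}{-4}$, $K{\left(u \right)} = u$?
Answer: $332 + 4 i \sqrt{2} \approx 332.0 + 5.6569 i$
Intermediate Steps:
$V{\left(Z \right)} = Z^{2}$ ($V{\left(Z \right)} = \frac{\left(Z + Z\right) \left(Z + Z\right)}{4} = \frac{2 Z 2 Z}{4} = \frac{4 Z^{2}}{4} = Z^{2}$)
$U{\left(B \right)} = - \frac{1}{4}$ ($U{\left(B \right)} = 1 \left(- \frac{1}{4}\right) = - \frac{1}{4}$)
$A{\left(f \right)} = i \sqrt{2}$ ($A{\left(f \right)} = \sqrt{-3 + 1} = \sqrt{-2} = i \sqrt{2}$)
$K{\left(V{\left(2 \right)} \right)} \left(A{\left(- U{\left(-3 \right)} \right)} + 83\right) = 2^{2} \left(i \sqrt{2} + 83\right) = 4 \left(83 + i \sqrt{2}\right) = 332 + 4 i \sqrt{2}$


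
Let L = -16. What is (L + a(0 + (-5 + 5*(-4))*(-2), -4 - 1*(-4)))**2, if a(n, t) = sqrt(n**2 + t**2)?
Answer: 1156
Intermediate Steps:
(L + a(0 + (-5 + 5*(-4))*(-2), -4 - 1*(-4)))**2 = (-16 + sqrt((0 + (-5 + 5*(-4))*(-2))**2 + (-4 - 1*(-4))**2))**2 = (-16 + sqrt((0 + (-5 - 20)*(-2))**2 + (-4 + 4)**2))**2 = (-16 + sqrt((0 - 25*(-2))**2 + 0**2))**2 = (-16 + sqrt((0 + 50)**2 + 0))**2 = (-16 + sqrt(50**2 + 0))**2 = (-16 + sqrt(2500 + 0))**2 = (-16 + sqrt(2500))**2 = (-16 + 50)**2 = 34**2 = 1156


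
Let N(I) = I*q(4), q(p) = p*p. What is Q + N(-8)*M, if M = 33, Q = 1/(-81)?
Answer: -342145/81 ≈ -4224.0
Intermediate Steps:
Q = -1/81 ≈ -0.012346
q(p) = p²
N(I) = 16*I (N(I) = I*4² = I*16 = 16*I)
Q + N(-8)*M = -1/81 + (16*(-8))*33 = -1/81 - 128*33 = -1/81 - 4224 = -342145/81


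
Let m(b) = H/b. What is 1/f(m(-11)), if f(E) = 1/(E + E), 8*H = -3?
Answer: 3/44 ≈ 0.068182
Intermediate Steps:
H = -3/8 (H = (⅛)*(-3) = -3/8 ≈ -0.37500)
m(b) = -3/(8*b)
f(E) = 1/(2*E)
1/f(m(-11)) = 1/(1/(2*((-3/8/(-11))))) = 1/(1/(2*((-3/8*(-1/11))))) = 1/(1/(2*(3/88))) = 1/((½)*(88/3)) = 1/(44/3) = 3/44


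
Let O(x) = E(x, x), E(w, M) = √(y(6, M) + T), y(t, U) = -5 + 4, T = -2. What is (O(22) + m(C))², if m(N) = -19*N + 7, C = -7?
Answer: (140 + I*√3)² ≈ 19597.0 + 485.0*I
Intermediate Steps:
y(t, U) = -1
m(N) = 7 - 19*N
E(w, M) = I*√3 (E(w, M) = √(-1 - 2) = √(-3) = I*√3)
O(x) = I*√3
(O(22) + m(C))² = (I*√3 + (7 - 19*(-7)))² = (I*√3 + (7 + 133))² = (I*√3 + 140)² = (140 + I*√3)²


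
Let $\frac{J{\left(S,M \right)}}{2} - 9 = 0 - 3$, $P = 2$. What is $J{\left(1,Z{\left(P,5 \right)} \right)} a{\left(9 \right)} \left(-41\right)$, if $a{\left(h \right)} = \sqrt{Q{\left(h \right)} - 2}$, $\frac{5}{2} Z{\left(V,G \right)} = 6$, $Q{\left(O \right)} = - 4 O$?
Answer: $- 492 i \sqrt{38} \approx - 3032.9 i$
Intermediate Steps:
$Z{\left(V,G \right)} = \frac{12}{5}$ ($Z{\left(V,G \right)} = \frac{2}{5} \cdot 6 = \frac{12}{5}$)
$J{\left(S,M \right)} = 12$ ($J{\left(S,M \right)} = 18 + 2 \left(0 - 3\right) = 18 + 2 \left(-3\right) = 18 - 6 = 12$)
$a{\left(h \right)} = \sqrt{-2 - 4 h}$ ($a{\left(h \right)} = \sqrt{- 4 h - 2} = \sqrt{-2 - 4 h}$)
$J{\left(1,Z{\left(P,5 \right)} \right)} a{\left(9 \right)} \left(-41\right) = 12 \sqrt{-2 - 36} \left(-41\right) = 12 \sqrt{-38} \left(-41\right) = 12 i \sqrt{38} \left(-41\right) = - 492 i \sqrt{38}$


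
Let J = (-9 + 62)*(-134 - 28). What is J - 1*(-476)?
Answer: -8110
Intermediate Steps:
J = -8586 (J = 53*(-162) = -8586)
J - 1*(-476) = -8586 - 1*(-476) = -8586 + 476 = -8110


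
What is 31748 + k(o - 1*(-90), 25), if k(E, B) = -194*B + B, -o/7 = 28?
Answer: 26923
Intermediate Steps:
o = -196 (o = -7*28 = -196)
k(E, B) = -193*B
31748 + k(o - 1*(-90), 25) = 31748 - 193*25 = 31748 - 4825 = 26923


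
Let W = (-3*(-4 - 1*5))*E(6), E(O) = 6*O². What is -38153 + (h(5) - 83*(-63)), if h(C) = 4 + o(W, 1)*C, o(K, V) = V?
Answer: -32915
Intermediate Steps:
W = 5832 (W = (-3*(-4 - 1*5))*(6*6²) = (-3*(-4 - 5))*(6*36) = -3*(-9)*216 = 27*216 = 5832)
h(C) = 4 + C (h(C) = 4 + 1*C = 4 + C)
-38153 + (h(5) - 83*(-63)) = -38153 + ((4 + 5) - 83*(-63)) = -38153 + (9 + 5229) = -38153 + 5238 = -32915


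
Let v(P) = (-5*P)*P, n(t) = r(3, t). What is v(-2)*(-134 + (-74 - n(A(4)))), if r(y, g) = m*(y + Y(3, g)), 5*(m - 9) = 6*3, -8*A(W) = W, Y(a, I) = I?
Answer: 4790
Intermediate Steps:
A(W) = -W/8
m = 63/5 (m = 9 + (6*3)/5 = 9 + (⅕)*18 = 9 + 18/5 = 63/5 ≈ 12.600)
r(y, g) = 63*g/5 + 63*y/5 (r(y, g) = 63*(y + g)/5 = 63*(g + y)/5 = 63*g/5 + 63*y/5)
n(t) = 189/5 + 63*t/5 (n(t) = 63*t/5 + (63/5)*3 = 63*t/5 + 189/5 = 189/5 + 63*t/5)
v(P) = -5*P²
v(-2)*(-134 + (-74 - n(A(4)))) = (-5*(-2)²)*(-134 + (-74 - (189/5 + 63*(-⅛*4)/5))) = (-5*4)*(-134 + (-74 - (189/5 + (63/5)*(-½)))) = -20*(-134 + (-74 - (189/5 - 63/10))) = -20*(-134 + (-74 - 1*63/2)) = -20*(-134 + (-74 - 63/2)) = -20*(-134 - 211/2) = -20*(-479/2) = 4790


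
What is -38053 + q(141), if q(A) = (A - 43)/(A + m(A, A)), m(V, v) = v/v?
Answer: -2701714/71 ≈ -38052.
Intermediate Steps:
m(V, v) = 1
q(A) = (-43 + A)/(1 + A) (q(A) = (A - 43)/(A + 1) = (-43 + A)/(1 + A))
-38053 + q(141) = -38053 + (-43 + 141)/(1 + 141) = -38053 + 98/142 = -38053 + (1/142)*98 = -38053 + 49/71 = -2701714/71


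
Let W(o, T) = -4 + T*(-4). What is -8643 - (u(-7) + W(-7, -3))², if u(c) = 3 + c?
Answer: -8659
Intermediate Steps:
W(o, T) = -4 - 4*T
-8643 - (u(-7) + W(-7, -3))² = -8643 - ((3 - 7) + (-4 - 4*(-3)))² = -8643 - (-4 + (-4 + 12))² = -8643 - (-4 + 8)² = -8643 - 1*4² = -8643 - 1*16 = -8643 - 16 = -8659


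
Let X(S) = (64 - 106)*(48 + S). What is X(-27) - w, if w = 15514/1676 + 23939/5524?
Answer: -2072893667/2314556 ≈ -895.59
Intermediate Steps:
X(S) = -2016 - 42*S (X(S) = -42*(48 + S) = -2016 - 42*S)
w = 31455275/2314556 (w = 15514*(1/1676) + 23939*(1/5524) = 7757/838 + 23939/5524 = 31455275/2314556 ≈ 13.590)
X(-27) - w = (-2016 - 42*(-27)) - 1*31455275/2314556 = (-2016 + 1134) - 31455275/2314556 = -882 - 31455275/2314556 = -2072893667/2314556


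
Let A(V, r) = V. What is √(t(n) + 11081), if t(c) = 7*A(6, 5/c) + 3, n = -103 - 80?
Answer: √11126 ≈ 105.48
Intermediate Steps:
n = -183
t(c) = 45 (t(c) = 7*6 + 3 = 42 + 3 = 45)
√(t(n) + 11081) = √(45 + 11081) = √11126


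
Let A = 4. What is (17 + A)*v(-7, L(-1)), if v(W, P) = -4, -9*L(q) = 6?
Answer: -84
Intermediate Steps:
L(q) = -⅔ (L(q) = -⅑*6 = -⅔)
(17 + A)*v(-7, L(-1)) = (17 + 4)*(-4) = 21*(-4) = -84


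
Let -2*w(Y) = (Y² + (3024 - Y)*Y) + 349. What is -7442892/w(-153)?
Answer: -647208/20101 ≈ -32.198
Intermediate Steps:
w(Y) = -349/2 - Y²/2 - Y*(3024 - Y)/2 (w(Y) = -((Y² + (3024 - Y)*Y) + 349)/2 = -((Y² + Y*(3024 - Y)) + 349)/2 = -(349 + Y² + Y*(3024 - Y))/2 = -349/2 - Y²/2 - Y*(3024 - Y)/2)
-7442892/w(-153) = -7442892/(-349/2 - 1512*(-153)) = -7442892/(-349/2 + 231336) = -7442892/462323/2 = -7442892*2/462323 = -647208/20101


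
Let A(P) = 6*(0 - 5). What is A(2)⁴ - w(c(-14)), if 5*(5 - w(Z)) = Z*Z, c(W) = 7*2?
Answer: 4050171/5 ≈ 8.1003e+5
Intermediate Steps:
A(P) = -30 (A(P) = 6*(-5) = -30)
c(W) = 14
w(Z) = 5 - Z²/5 (w(Z) = 5 - Z*Z/5 = 5 - Z²/5)
A(2)⁴ - w(c(-14)) = (-30)⁴ - (5 - ⅕*14²) = 810000 - (5 - ⅕*196) = 810000 - (5 - 196/5) = 810000 - 1*(-171/5) = 810000 + 171/5 = 4050171/5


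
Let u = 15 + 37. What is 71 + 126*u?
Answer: 6623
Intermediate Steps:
u = 52
71 + 126*u = 71 + 126*52 = 71 + 6552 = 6623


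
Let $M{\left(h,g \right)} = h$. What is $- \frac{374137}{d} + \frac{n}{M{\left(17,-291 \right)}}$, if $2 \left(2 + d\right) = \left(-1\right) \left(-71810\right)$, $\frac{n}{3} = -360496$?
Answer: $- \frac{38835023993}{610351} \approx -63627.0$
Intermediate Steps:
$n = -1081488$ ($n = 3 \left(-360496\right) = -1081488$)
$d = 35903$ ($d = -2 + \frac{\left(-1\right) \left(-71810\right)}{2} = -2 + \frac{1}{2} \cdot 71810 = -2 + 35905 = 35903$)
$- \frac{374137}{d} + \frac{n}{M{\left(17,-291 \right)}} = - \frac{374137}{35903} - \frac{1081488}{17} = - \frac{38835023993}{610351}$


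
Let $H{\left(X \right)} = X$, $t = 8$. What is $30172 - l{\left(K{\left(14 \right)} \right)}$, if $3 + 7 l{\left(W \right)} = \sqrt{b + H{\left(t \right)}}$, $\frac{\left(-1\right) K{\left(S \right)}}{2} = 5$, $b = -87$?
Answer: $\frac{211207}{7} - \frac{i \sqrt{79}}{7} \approx 30172.0 - 1.2697 i$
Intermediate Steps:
$K{\left(S \right)} = -10$ ($K{\left(S \right)} = \left(-2\right) 5 = -10$)
$l{\left(W \right)} = - \frac{3}{7} + \frac{i \sqrt{79}}{7}$ ($l{\left(W \right)} = - \frac{3}{7} + \frac{\sqrt{-87 + 8}}{7} = - \frac{3}{7} + \frac{\sqrt{-79}}{7} = - \frac{3}{7} + \frac{i \sqrt{79}}{7}$)
$30172 - l{\left(K{\left(14 \right)} \right)} = 30172 - \left(- \frac{3}{7} + \frac{i \sqrt{79}}{7}\right) = 30172 + \left(\frac{3}{7} - \frac{i \sqrt{79}}{7}\right) = \frac{211207}{7} - \frac{i \sqrt{79}}{7}$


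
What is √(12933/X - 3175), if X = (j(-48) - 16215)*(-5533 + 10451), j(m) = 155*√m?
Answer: √24590*√((253191562683 - 9681083000*I*√3)/(-3243 + 124*I*√3))/24590 ≈ 9.4891e-8 - 56.347*I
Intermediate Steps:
X = -79745370 + 3049160*I*√3 (X = (155*√(-48) - 16215)*(-5533 + 10451) = (155*(4*I*√3) - 16215)*4918 = (620*I*√3 - 16215)*4918 = (-16215 + 620*I*√3)*4918 = -79745370 + 3049160*I*√3 ≈ -7.9745e+7 + 5.2813e+6*I)
√(12933/X - 3175) = √(12933/(-79745370 + 3049160*I*√3) - 3175) = √(-3175 + 12933/(-79745370 + 3049160*I*√3))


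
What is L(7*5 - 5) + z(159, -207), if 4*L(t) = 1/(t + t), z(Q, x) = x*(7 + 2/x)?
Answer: -347279/240 ≈ -1447.0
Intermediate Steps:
L(t) = 1/(8*t) (L(t) = 1/(4*(t + t)) = 1/(4*((2*t))) = (1/(2*t))/4 = 1/(8*t))
L(7*5 - 5) + z(159, -207) = 1/(8*(7*5 - 5)) + (2 + 7*(-207)) = 1/(8*(35 - 5)) + (2 - 1449) = (⅛)/30 - 1447 = (⅛)*(1/30) - 1447 = 1/240 - 1447 = -347279/240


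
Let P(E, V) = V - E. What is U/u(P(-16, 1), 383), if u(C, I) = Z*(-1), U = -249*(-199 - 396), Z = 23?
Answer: -148155/23 ≈ -6441.5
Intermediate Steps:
U = 148155 (U = -249*(-595) = 148155)
u(C, I) = -23 (u(C, I) = 23*(-1) = -23)
U/u(P(-16, 1), 383) = 148155/(-23) = 148155*(-1/23) = -148155/23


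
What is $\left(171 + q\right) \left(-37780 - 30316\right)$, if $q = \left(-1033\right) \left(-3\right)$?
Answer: $-222673920$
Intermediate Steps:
$q = 3099$
$\left(171 + q\right) \left(-37780 - 30316\right) = \left(171 + 3099\right) \left(-37780 - 30316\right) = 3270 \left(-68096\right) = -222673920$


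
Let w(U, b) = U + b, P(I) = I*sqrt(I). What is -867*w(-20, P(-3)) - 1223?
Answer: 16117 + 2601*I*sqrt(3) ≈ 16117.0 + 4505.1*I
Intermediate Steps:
P(I) = I**(3/2)
-867*w(-20, P(-3)) - 1223 = -867*(-20 + (-3)**(3/2)) - 1223 = -867*(-20 - 3*I*sqrt(3)) - 1223 = (17340 + 2601*I*sqrt(3)) - 1223 = 16117 + 2601*I*sqrt(3)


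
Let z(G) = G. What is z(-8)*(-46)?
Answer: 368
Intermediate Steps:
z(-8)*(-46) = -8*(-46) = 368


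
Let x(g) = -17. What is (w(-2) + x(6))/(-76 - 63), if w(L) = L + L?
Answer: 21/139 ≈ 0.15108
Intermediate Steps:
w(L) = 2*L
(w(-2) + x(6))/(-76 - 63) = (2*(-2) - 17)/(-76 - 63) = (-4 - 17)/(-139) = -21*(-1/139) = 21/139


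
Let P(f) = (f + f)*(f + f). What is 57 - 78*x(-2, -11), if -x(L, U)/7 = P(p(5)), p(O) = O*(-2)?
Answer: 218457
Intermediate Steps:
p(O) = -2*O
P(f) = 4*f**2 (P(f) = (2*f)*(2*f) = 4*f**2)
x(L, U) = -2800 (x(L, U) = -28*(-2*5)**2 = -28*(-10)**2 = -28*100 = -7*400 = -2800)
57 - 78*x(-2, -11) = 57 - 78*(-2800) = 57 + 218400 = 218457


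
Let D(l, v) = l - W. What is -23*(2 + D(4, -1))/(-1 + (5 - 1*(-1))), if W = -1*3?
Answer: -207/5 ≈ -41.400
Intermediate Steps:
W = -3
D(l, v) = 3 + l (D(l, v) = l - 1*(-3) = l + 3 = 3 + l)
-23*(2 + D(4, -1))/(-1 + (5 - 1*(-1))) = -23*(2 + (3 + 4))/(-1 + (5 - 1*(-1))) = -23*(2 + 7)/(-1 + (5 + 1)) = -207/(-1 + 6) = -207/5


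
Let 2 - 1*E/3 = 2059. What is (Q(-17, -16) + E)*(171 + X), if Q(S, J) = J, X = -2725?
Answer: 15801598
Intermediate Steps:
E = -6171 (E = 6 - 3*2059 = 6 - 6177 = -6171)
(Q(-17, -16) + E)*(171 + X) = (-16 - 6171)*(171 - 2725) = -6187*(-2554) = 15801598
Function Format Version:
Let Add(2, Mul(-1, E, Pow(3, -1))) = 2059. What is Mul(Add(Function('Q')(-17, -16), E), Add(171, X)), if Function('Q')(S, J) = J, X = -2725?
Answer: 15801598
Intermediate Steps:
E = -6171 (E = Add(6, Mul(-3, 2059)) = Add(6, -6177) = -6171)
Mul(Add(Function('Q')(-17, -16), E), Add(171, X)) = Mul(Add(-16, -6171), Add(171, -2725)) = Mul(-6187, -2554) = 15801598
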